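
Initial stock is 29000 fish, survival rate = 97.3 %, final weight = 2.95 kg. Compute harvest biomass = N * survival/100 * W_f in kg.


Survivors = 29000 * 97.3/100 = 28217 fish
Harvest biomass = survivors * W_f = 28217 * 2.95 = 83240.15 kg

83240.15 kg


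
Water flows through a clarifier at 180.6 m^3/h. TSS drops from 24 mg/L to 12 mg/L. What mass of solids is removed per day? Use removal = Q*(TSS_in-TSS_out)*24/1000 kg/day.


Concentration drop: TSS_in - TSS_out = 24 - 12 = 12 mg/L
Hourly solids removed = Q * dTSS = 180.6 m^3/h * 12 mg/L = 2167.2 g/h  (m^3/h * mg/L = g/h)
Daily solids removed = 2167.2 * 24 = 52012.8 g/day
Convert g to kg: 52012.8 / 1000 = 52.0128 kg/day

52.0128 kg/day


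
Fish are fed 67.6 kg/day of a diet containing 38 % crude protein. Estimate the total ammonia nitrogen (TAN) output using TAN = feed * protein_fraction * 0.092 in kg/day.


Protein in feed = 67.6 * 38/100 = 25.688 kg/day
TAN = protein * 0.092 = 25.688 * 0.092 = 2.363296 kg/day

2.363296 kg/day


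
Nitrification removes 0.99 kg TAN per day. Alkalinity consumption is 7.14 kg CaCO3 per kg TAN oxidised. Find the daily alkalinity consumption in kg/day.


Alkalinity factor: 7.14 kg CaCO3 consumed per kg TAN nitrified
alk = 0.99 kg TAN * 7.14 = 7.0686 kg CaCO3/day

7.0686 kg CaCO3/day


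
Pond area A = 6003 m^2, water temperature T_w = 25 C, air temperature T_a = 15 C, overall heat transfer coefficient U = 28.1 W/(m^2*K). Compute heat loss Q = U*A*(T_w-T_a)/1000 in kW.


Temperature difference dT = 25 - 15 = 10 K
Heat loss (W) = U * A * dT = 28.1 * 6003 * 10 = 1686843 W
Convert to kW: 1686843 / 1000 = 1686.843 kW

1686.843 kW


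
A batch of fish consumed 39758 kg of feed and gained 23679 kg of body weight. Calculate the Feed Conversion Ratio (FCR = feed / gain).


FCR = feed consumed / weight gained
FCR = 39758 kg / 23679 kg = 1.67904

1.67904


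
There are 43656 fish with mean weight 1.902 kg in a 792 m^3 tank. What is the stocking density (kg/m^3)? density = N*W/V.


Total biomass = 43656 fish * 1.902 kg = 83033.712 kg
Density = total biomass / volume = 83033.712 / 792 = 104.841 kg/m^3

104.841 kg/m^3


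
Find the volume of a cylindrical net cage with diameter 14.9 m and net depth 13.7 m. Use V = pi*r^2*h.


r = d/2 = 14.9/2 = 7.45 m
Base area = pi*r^2 = pi*7.45^2 = 174.36625 m^2
Volume = 174.36625 * 13.7 = 2388.82 m^3

2388.82 m^3


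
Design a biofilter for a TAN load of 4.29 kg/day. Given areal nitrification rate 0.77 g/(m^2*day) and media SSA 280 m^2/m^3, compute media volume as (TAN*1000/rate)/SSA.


A = 4.29*1000 / 0.77 = 5571.4286 m^2
V = 5571.4286 / 280 = 19.898

19.898 m^3


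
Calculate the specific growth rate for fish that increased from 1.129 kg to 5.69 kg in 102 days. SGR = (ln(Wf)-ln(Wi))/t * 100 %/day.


ln(W_f) = ln(5.69) = 1.7387102
ln(W_i) = ln(1.129) = 0.12133229
ln(W_f) - ln(W_i) = 1.7387102 - 0.12133229 = 1.6173779
SGR = 1.6173779 / 102 * 100 = 1.58566 %/day

1.58566 %/day


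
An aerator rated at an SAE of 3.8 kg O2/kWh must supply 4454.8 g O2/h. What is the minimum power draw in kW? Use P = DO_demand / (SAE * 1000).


SAE in g O2/kWh = 3.8 * 1000 = 3800 g/kWh
P = DO_demand / SAE_g = 4454.8 / 3800 = 1.17232 kW

1.17232 kW


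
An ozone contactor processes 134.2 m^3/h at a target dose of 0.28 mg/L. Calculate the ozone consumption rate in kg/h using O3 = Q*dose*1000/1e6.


O3 demand (mg/h) = Q * dose * 1000 = 134.2 * 0.28 * 1000 = 37576 mg/h
Convert mg to kg: 37576 / 1e6 = 0.037576 kg/h

0.037576 kg/h


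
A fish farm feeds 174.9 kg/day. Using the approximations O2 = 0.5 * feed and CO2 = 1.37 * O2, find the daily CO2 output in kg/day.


O2 = 174.9 * 0.5 = 87.45
CO2 = 87.45 * 1.37 = 119.8065

119.8065 kg/day


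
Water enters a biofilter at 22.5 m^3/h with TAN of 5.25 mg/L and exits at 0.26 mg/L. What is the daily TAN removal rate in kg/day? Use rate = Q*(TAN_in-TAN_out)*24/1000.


Concentration drop: TAN_in - TAN_out = 5.25 - 0.26 = 4.99 mg/L
Hourly TAN removed = Q * dTAN = 22.5 m^3/h * 4.99 mg/L = 112.275 g/h  (m^3/h * mg/L = g/h)
Daily TAN removed = 112.275 * 24 = 2694.6 g/day
Convert to kg/day: 2694.6 / 1000 = 2.6946 kg/day

2.6946 kg/day


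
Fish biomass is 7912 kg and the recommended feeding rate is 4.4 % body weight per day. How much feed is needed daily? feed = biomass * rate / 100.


Feeding rate fraction = 4.4% / 100 = 0.044
Daily feed = 7912 kg * 0.044 = 348.128 kg/day

348.128 kg/day


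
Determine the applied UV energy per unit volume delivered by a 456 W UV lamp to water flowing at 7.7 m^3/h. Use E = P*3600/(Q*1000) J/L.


Energy delivered per hour = 456 W * 3600 s = 1641600 J/h
Volume treated per hour = 7.7 m^3/h * 1000 = 7700 L/h
dose = 1641600 / 7700 = 213.195 J/L

213.195 J/L


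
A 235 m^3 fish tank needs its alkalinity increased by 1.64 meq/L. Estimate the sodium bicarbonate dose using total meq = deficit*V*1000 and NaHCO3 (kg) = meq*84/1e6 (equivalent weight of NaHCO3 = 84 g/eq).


Tank volume in L = 235 m^3 * 1000 = 235000 L
Total meq required = 1.64 meq/L * 235000 L = 385400 meq
NaHCO3 mass = 385400 meq * 84 mg/meq / 1e6 = 32.3736 kg

32.3736 kg


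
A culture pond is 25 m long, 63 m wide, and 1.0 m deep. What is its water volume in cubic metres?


Base area = L * W = 25 * 63 = 1575 m^2
Volume = area * depth = 1575 * 1.0 = 1575 m^3

1575 m^3


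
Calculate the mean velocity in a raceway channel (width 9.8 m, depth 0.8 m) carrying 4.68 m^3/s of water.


Cross-sectional area = W * d = 9.8 * 0.8 = 7.84 m^2
Velocity = Q / A = 4.68 / 7.84 = 0.596939 m/s

0.596939 m/s


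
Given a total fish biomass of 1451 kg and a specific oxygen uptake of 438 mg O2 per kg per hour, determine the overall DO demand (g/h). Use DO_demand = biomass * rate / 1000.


Total O2 consumption (mg/h) = 1451 kg * 438 mg/(kg*h) = 635538 mg/h
Convert to g/h: 635538 / 1000 = 635.538 g/h

635.538 g/h


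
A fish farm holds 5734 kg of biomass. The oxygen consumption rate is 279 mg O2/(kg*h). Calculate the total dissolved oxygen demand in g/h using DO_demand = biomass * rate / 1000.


Total O2 consumption (mg/h) = 5734 kg * 279 mg/(kg*h) = 1599786 mg/h
Convert to g/h: 1599786 / 1000 = 1599.786 g/h

1599.786 g/h


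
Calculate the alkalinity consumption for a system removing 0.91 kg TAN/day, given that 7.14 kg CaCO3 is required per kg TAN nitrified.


Alkalinity factor: 7.14 kg CaCO3 consumed per kg TAN nitrified
alk = 0.91 kg TAN * 7.14 = 6.4974 kg CaCO3/day

6.4974 kg CaCO3/day


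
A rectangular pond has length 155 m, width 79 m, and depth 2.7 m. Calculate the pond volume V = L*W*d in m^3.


Base area = L * W = 155 * 79 = 12245 m^2
Volume = area * depth = 12245 * 2.7 = 33061.5 m^3

33061.5 m^3


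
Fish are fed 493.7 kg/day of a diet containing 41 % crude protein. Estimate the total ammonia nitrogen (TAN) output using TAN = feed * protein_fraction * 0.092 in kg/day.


Protein in feed = 493.7 * 41/100 = 202.417 kg/day
TAN = protein * 0.092 = 202.417 * 0.092 = 18.622364 kg/day

18.622364 kg/day


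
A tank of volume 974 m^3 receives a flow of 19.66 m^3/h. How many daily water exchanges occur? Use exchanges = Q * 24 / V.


Daily flow volume = 19.66 m^3/h * 24 h = 471.84 m^3/day
Exchanges = daily flow / tank volume = 471.84 / 974 = 0.484435 exchanges/day

0.484435 exchanges/day


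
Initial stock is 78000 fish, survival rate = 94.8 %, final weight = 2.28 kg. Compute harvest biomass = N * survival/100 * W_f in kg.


Survivors = 78000 * 94.8/100 = 73944 fish
Harvest biomass = survivors * W_f = 73944 * 2.28 = 168592.32 kg

168592.32 kg


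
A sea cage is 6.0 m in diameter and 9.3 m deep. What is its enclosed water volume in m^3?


r = d/2 = 6.0/2 = 3 m
Base area = pi*r^2 = pi*3^2 = 28.274334 m^2
Volume = 28.274334 * 9.3 = 262.951 m^3

262.951 m^3


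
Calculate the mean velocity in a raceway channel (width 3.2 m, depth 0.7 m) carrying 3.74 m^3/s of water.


Cross-sectional area = W * d = 3.2 * 0.7 = 2.24 m^2
Velocity = Q / A = 3.74 / 2.24 = 1.66964 m/s

1.66964 m/s


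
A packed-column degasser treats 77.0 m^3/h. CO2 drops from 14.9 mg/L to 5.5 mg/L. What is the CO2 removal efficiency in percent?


CO2_out / CO2_in = 5.5 / 14.9 = 0.36912752
Fraction remaining = 0.36912752
efficiency = (1 - 0.36912752) * 100 = 63.0872 %

63.0872 %


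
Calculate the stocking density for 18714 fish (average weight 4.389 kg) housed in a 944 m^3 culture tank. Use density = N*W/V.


Total biomass = 18714 fish * 4.389 kg = 82135.746 kg
Density = total biomass / volume = 82135.746 / 944 = 87.0082 kg/m^3

87.0082 kg/m^3


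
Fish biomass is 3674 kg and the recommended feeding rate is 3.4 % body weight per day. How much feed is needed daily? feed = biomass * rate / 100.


Feeding rate fraction = 3.4% / 100 = 0.034
Daily feed = 3674 kg * 0.034 = 124.916 kg/day

124.916 kg/day


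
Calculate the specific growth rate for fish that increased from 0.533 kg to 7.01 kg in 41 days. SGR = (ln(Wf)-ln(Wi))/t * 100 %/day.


ln(W_f) = ln(7.01) = 1.9473377
ln(W_i) = ln(0.533) = -0.62923385
ln(W_f) - ln(W_i) = 1.9473377 - -0.62923385 = 2.5765716
SGR = 2.5765716 / 41 * 100 = 6.28432 %/day

6.28432 %/day


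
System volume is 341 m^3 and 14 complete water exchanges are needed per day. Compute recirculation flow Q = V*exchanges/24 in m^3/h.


Daily recirculation volume = 341 m^3 * 14 = 4774 m^3/day
Flow rate Q = daily volume / 24 h = 4774 / 24 = 198.917 m^3/h

198.917 m^3/h


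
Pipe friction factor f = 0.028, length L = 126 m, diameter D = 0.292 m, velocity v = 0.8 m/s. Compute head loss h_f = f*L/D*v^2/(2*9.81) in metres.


v^2 = 0.8^2 = 0.64 m^2/s^2
L/D = 126/0.292 = 431.50685
h_f = f*(L/D)*v^2/(2g) = 0.028 * 431.50685 * 0.64 / 19.62 = 0.394118 m

0.394118 m


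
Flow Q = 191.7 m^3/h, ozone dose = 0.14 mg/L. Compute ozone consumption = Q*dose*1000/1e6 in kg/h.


O3 demand (mg/h) = Q * dose * 1000 = 191.7 * 0.14 * 1000 = 26838 mg/h
Convert mg to kg: 26838 / 1e6 = 0.026838 kg/h

0.026838 kg/h


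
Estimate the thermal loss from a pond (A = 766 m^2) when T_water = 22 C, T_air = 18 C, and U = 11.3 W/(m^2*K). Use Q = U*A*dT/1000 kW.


Temperature difference dT = 22 - 18 = 4 K
Heat loss (W) = U * A * dT = 11.3 * 766 * 4 = 34623.2 W
Convert to kW: 34623.2 / 1000 = 34.6232 kW

34.6232 kW


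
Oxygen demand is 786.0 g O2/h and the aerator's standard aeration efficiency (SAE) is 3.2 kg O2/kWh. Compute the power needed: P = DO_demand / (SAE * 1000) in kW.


SAE in g O2/kWh = 3.2 * 1000 = 3200 g/kWh
P = DO_demand / SAE_g = 786.0 / 3200 = 0.245625 kW

0.245625 kW


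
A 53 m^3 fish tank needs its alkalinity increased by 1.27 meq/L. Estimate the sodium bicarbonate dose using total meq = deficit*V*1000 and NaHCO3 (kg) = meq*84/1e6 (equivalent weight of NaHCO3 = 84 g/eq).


Tank volume in L = 53 m^3 * 1000 = 53000 L
Total meq required = 1.27 meq/L * 53000 L = 67310 meq
NaHCO3 mass = 67310 meq * 84 mg/meq / 1e6 = 5.65404 kg

5.65404 kg


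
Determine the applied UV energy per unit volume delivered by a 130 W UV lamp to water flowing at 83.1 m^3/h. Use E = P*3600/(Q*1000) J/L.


Energy delivered per hour = 130 W * 3600 s = 468000 J/h
Volume treated per hour = 83.1 m^3/h * 1000 = 83100 L/h
dose = 468000 / 83100 = 5.63177 J/L

5.63177 J/L


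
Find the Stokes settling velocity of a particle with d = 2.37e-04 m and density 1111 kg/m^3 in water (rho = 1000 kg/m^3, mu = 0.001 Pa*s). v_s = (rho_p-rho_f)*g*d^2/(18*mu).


Density difference: rho_p - rho_f = 1111 - 1000 = 111 kg/m^3
d^2 = (2.37e-04)^2 = 5.6169e-08 m^2
Numerator = (rho_p - rho_f) * g * d^2 = 111 * 9.81 * 5.6169e-08 = 6.1162986e-05
Denominator = 18 * mu = 18 * 0.001 = 0.018
v_s = 6.1162986e-05 / 0.018 = 0.00339794 m/s
Check: Re = rho_f * v_s * d / mu = 1000 * 0.00339794 * 2.37e-04 / 0.001 = 0.805 < 1, so Stokes' law applies.

0.00339794 m/s


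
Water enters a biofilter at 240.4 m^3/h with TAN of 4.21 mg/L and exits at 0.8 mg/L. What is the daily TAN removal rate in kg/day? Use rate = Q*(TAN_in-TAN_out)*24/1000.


Concentration drop: TAN_in - TAN_out = 4.21 - 0.8 = 3.41 mg/L
Hourly TAN removed = Q * dTAN = 240.4 m^3/h * 3.41 mg/L = 819.764 g/h  (m^3/h * mg/L = g/h)
Daily TAN removed = 819.764 * 24 = 19674.336 g/day
Convert to kg/day: 19674.336 / 1000 = 19.674336 kg/day

19.674336 kg/day


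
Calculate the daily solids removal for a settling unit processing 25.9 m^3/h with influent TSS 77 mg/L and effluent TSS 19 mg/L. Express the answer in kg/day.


Concentration drop: TSS_in - TSS_out = 77 - 19 = 58 mg/L
Hourly solids removed = Q * dTSS = 25.9 m^3/h * 58 mg/L = 1502.2 g/h  (m^3/h * mg/L = g/h)
Daily solids removed = 1502.2 * 24 = 36052.8 g/day
Convert g to kg: 36052.8 / 1000 = 36.0528 kg/day

36.0528 kg/day


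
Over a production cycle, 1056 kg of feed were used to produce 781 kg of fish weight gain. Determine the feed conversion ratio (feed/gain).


FCR = feed consumed / weight gained
FCR = 1056 kg / 781 kg = 1.35211

1.35211


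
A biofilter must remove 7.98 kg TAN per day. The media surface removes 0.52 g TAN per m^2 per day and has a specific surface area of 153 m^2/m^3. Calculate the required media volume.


A = 7.98*1000 / 0.52 = 15346.154 m^2
V = 15346.154 / 153 = 100.302

100.302 m^3


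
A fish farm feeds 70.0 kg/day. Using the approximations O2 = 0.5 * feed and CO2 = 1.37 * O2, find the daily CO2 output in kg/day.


O2 = 70.0 * 0.5 = 35
CO2 = 35 * 1.37 = 47.95

47.95 kg/day


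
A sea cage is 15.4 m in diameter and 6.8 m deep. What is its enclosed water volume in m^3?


r = d/2 = 15.4/2 = 7.7 m
Base area = pi*r^2 = pi*7.7^2 = 186.26503 m^2
Volume = 186.26503 * 6.8 = 1266.6 m^3

1266.6 m^3


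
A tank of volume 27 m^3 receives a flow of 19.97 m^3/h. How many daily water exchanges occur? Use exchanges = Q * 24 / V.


Daily flow volume = 19.97 m^3/h * 24 h = 479.28 m^3/day
Exchanges = daily flow / tank volume = 479.28 / 27 = 17.7511 exchanges/day

17.7511 exchanges/day


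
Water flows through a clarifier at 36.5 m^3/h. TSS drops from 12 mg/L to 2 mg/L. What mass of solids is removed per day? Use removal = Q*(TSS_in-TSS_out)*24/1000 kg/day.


Concentration drop: TSS_in - TSS_out = 12 - 2 = 10 mg/L
Hourly solids removed = Q * dTSS = 36.5 m^3/h * 10 mg/L = 365 g/h  (m^3/h * mg/L = g/h)
Daily solids removed = 365 * 24 = 8760 g/day
Convert g to kg: 8760 / 1000 = 8.76 kg/day

8.76 kg/day


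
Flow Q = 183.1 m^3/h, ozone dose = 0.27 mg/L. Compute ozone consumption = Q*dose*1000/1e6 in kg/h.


O3 demand (mg/h) = Q * dose * 1000 = 183.1 * 0.27 * 1000 = 49437 mg/h
Convert mg to kg: 49437 / 1e6 = 0.049437 kg/h

0.049437 kg/h


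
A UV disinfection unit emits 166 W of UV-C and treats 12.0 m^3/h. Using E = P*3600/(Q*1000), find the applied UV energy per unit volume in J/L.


Energy delivered per hour = 166 W * 3600 s = 597600 J/h
Volume treated per hour = 12.0 m^3/h * 1000 = 12000 L/h
dose = 597600 / 12000 = 49.8 J/L

49.8 J/L


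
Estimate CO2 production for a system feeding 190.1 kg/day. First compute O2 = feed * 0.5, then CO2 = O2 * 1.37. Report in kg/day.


O2 = 190.1 * 0.5 = 95.05
CO2 = 95.05 * 1.37 = 130.2185

130.2185 kg/day


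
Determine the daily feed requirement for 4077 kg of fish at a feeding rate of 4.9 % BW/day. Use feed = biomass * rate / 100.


Feeding rate fraction = 4.9% / 100 = 0.049
Daily feed = 4077 kg * 0.049 = 199.773 kg/day

199.773 kg/day


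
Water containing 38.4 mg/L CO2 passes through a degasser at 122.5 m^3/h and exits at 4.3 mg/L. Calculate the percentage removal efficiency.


CO2_out / CO2_in = 4.3 / 38.4 = 0.11197917
Fraction remaining = 0.11197917
efficiency = (1 - 0.11197917) * 100 = 88.8021 %

88.8021 %


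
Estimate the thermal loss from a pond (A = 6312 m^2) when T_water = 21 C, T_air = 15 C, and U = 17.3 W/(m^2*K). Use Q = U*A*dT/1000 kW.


Temperature difference dT = 21 - 15 = 6 K
Heat loss (W) = U * A * dT = 17.3 * 6312 * 6 = 655185.6 W
Convert to kW: 655185.6 / 1000 = 655.1856 kW

655.1856 kW


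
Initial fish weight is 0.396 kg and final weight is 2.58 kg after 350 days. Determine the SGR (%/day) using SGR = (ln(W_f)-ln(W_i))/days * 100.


ln(W_f) = ln(2.58) = 0.9477894
ln(W_i) = ln(0.396) = -0.92634107
ln(W_f) - ln(W_i) = 0.9477894 - -0.92634107 = 1.8741305
SGR = 1.8741305 / 350 * 100 = 0.535466 %/day

0.535466 %/day


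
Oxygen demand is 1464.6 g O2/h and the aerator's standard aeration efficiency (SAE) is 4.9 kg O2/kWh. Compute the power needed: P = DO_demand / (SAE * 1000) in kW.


SAE in g O2/kWh = 4.9 * 1000 = 4900 g/kWh
P = DO_demand / SAE_g = 1464.6 / 4900 = 0.298898 kW

0.298898 kW


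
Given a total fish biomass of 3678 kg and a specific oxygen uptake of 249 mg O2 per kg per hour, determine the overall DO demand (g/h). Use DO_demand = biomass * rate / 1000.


Total O2 consumption (mg/h) = 3678 kg * 249 mg/(kg*h) = 915822 mg/h
Convert to g/h: 915822 / 1000 = 915.822 g/h

915.822 g/h


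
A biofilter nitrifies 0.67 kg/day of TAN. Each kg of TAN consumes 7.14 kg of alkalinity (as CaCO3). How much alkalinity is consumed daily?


Alkalinity factor: 7.14 kg CaCO3 consumed per kg TAN nitrified
alk = 0.67 kg TAN * 7.14 = 4.7838 kg CaCO3/day

4.7838 kg CaCO3/day


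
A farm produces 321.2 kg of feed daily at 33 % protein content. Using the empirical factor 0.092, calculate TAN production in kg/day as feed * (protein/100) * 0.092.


Protein in feed = 321.2 * 33/100 = 105.996 kg/day
TAN = protein * 0.092 = 105.996 * 0.092 = 9.751632 kg/day

9.751632 kg/day


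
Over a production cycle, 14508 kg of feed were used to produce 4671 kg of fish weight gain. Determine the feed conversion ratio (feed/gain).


FCR = feed consumed / weight gained
FCR = 14508 kg / 4671 kg = 3.10597

3.10597


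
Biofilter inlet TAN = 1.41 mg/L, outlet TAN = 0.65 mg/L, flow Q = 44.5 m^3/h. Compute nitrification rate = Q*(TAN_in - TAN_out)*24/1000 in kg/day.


Concentration drop: TAN_in - TAN_out = 1.41 - 0.65 = 0.76 mg/L
Hourly TAN removed = Q * dTAN = 44.5 m^3/h * 0.76 mg/L = 33.82 g/h  (m^3/h * mg/L = g/h)
Daily TAN removed = 33.82 * 24 = 811.68 g/day
Convert to kg/day: 811.68 / 1000 = 0.81168 kg/day

0.81168 kg/day


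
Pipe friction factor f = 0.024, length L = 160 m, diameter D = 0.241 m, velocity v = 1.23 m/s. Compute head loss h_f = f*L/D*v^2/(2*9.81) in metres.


v^2 = 1.23^2 = 1.5129 m^2/s^2
L/D = 160/0.241 = 663.90041
h_f = f*(L/D)*v^2/(2g) = 0.024 * 663.90041 * 1.5129 / 19.62 = 1.22864 m

1.22864 m


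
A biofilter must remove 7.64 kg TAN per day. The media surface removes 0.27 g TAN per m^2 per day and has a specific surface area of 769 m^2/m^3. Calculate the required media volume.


A = 7.64*1000 / 0.27 = 28296.296 m^2
V = 28296.296 / 769 = 36.7962

36.7962 m^3


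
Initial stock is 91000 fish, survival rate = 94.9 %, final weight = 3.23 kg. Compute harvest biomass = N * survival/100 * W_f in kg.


Survivors = 91000 * 94.9/100 = 86359 fish
Harvest biomass = survivors * W_f = 86359 * 3.23 = 278939.57 kg

278939.57 kg


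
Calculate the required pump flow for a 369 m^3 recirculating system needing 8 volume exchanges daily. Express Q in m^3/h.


Daily recirculation volume = 369 m^3 * 8 = 2952 m^3/day
Flow rate Q = daily volume / 24 h = 2952 / 24 = 123 m^3/h

123 m^3/h


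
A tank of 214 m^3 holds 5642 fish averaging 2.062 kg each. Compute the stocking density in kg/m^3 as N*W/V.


Total biomass = 5642 fish * 2.062 kg = 11633.804 kg
Density = total biomass / volume = 11633.804 / 214 = 54.3636 kg/m^3

54.3636 kg/m^3


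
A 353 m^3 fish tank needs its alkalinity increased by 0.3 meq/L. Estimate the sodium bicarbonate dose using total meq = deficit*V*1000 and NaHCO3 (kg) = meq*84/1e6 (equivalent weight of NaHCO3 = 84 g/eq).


Tank volume in L = 353 m^3 * 1000 = 353000 L
Total meq required = 0.3 meq/L * 353000 L = 105900 meq
NaHCO3 mass = 105900 meq * 84 mg/meq / 1e6 = 8.8956 kg

8.8956 kg


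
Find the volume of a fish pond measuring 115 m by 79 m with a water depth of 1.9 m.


Base area = L * W = 115 * 79 = 9085 m^2
Volume = area * depth = 9085 * 1.9 = 17261.5 m^3

17261.5 m^3


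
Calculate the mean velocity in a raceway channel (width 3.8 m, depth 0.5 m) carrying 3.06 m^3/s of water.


Cross-sectional area = W * d = 3.8 * 0.5 = 1.9 m^2
Velocity = Q / A = 3.06 / 1.9 = 1.61053 m/s

1.61053 m/s


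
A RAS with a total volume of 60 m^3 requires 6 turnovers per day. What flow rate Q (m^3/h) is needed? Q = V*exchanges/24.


Daily recirculation volume = 60 m^3 * 6 = 360 m^3/day
Flow rate Q = daily volume / 24 h = 360 / 24 = 15 m^3/h

15 m^3/h


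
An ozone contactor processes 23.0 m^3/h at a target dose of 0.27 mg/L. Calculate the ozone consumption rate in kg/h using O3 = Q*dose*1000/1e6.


O3 demand (mg/h) = Q * dose * 1000 = 23.0 * 0.27 * 1000 = 6210 mg/h
Convert mg to kg: 6210 / 1e6 = 0.00621 kg/h

0.00621 kg/h


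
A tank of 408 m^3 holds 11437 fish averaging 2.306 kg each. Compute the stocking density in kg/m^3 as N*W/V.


Total biomass = 11437 fish * 2.306 kg = 26373.722 kg
Density = total biomass / volume = 26373.722 / 408 = 64.6415 kg/m^3

64.6415 kg/m^3


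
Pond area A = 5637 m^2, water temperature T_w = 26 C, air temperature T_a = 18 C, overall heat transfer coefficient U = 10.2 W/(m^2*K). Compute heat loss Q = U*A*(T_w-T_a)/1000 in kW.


Temperature difference dT = 26 - 18 = 8 K
Heat loss (W) = U * A * dT = 10.2 * 5637 * 8 = 459979.2 W
Convert to kW: 459979.2 / 1000 = 459.9792 kW

459.9792 kW


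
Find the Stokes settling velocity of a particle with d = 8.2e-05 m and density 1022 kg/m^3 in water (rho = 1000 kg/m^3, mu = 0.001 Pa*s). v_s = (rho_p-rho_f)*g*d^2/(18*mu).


Density difference: rho_p - rho_f = 1022 - 1000 = 22 kg/m^3
d^2 = (8.2e-05)^2 = 6.724e-09 m^2
Numerator = (rho_p - rho_f) * g * d^2 = 22 * 9.81 * 6.724e-09 = 1.4511737e-06
Denominator = 18 * mu = 18 * 0.001 = 0.018
v_s = 1.4511737e-06 / 0.018 = 8.06208e-05 m/s
Check: Re = rho_f * v_s * d / mu = 1000 * 8.06208e-05 * 8.2e-05 / 0.001 = 0.00661 < 1, so Stokes' law applies.

8.06208e-05 m/s


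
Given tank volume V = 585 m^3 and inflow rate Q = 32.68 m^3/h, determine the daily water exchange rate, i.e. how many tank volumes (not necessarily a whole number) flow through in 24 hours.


Daily flow volume = 32.68 m^3/h * 24 h = 784.32 m^3/day
Exchanges = daily flow / tank volume = 784.32 / 585 = 1.34072 exchanges/day

1.34072 exchanges/day


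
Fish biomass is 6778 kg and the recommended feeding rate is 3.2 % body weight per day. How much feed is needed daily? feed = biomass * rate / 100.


Feeding rate fraction = 3.2% / 100 = 0.032
Daily feed = 6778 kg * 0.032 = 216.896 kg/day

216.896 kg/day


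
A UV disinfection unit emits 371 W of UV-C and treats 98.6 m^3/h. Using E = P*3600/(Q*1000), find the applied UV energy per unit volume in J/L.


Energy delivered per hour = 371 W * 3600 s = 1335600 J/h
Volume treated per hour = 98.6 m^3/h * 1000 = 98600 L/h
dose = 1335600 / 98600 = 13.5456 J/L

13.5456 J/L


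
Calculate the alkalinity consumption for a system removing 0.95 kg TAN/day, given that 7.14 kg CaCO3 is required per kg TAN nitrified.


Alkalinity factor: 7.14 kg CaCO3 consumed per kg TAN nitrified
alk = 0.95 kg TAN * 7.14 = 6.783 kg CaCO3/day

6.783 kg CaCO3/day


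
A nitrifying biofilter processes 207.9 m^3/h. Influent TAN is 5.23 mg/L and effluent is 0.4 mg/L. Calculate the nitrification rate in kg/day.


Concentration drop: TAN_in - TAN_out = 5.23 - 0.4 = 4.83 mg/L
Hourly TAN removed = Q * dTAN = 207.9 m^3/h * 4.83 mg/L = 1004.157 g/h  (m^3/h * mg/L = g/h)
Daily TAN removed = 1004.157 * 24 = 24099.768 g/day
Convert to kg/day: 24099.768 / 1000 = 24.099768 kg/day

24.099768 kg/day


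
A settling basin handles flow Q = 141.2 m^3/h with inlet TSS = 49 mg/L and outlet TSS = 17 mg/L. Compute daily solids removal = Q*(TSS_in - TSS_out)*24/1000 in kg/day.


Concentration drop: TSS_in - TSS_out = 49 - 17 = 32 mg/L
Hourly solids removed = Q * dTSS = 141.2 m^3/h * 32 mg/L = 4518.4 g/h  (m^3/h * mg/L = g/h)
Daily solids removed = 4518.4 * 24 = 108441.6 g/day
Convert g to kg: 108441.6 / 1000 = 108.4416 kg/day

108.4416 kg/day


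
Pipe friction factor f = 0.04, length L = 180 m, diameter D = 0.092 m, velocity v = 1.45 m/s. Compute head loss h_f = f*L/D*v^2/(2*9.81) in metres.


v^2 = 1.45^2 = 2.1025 m^2/s^2
L/D = 180/0.092 = 1956.5217
h_f = f*(L/D)*v^2/(2g) = 0.04 * 1956.5217 * 2.1025 / 19.62 = 8.38652 m

8.38652 m


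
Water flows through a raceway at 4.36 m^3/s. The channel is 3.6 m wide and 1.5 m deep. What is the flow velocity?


Cross-sectional area = W * d = 3.6 * 1.5 = 5.4 m^2
Velocity = Q / A = 4.36 / 5.4 = 0.807407 m/s

0.807407 m/s


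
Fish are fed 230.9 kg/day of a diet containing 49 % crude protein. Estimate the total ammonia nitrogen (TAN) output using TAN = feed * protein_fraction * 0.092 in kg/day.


Protein in feed = 230.9 * 49/100 = 113.141 kg/day
TAN = protein * 0.092 = 113.141 * 0.092 = 10.408972 kg/day

10.408972 kg/day


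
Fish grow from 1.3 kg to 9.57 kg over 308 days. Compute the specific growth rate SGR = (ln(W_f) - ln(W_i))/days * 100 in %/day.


ln(W_f) = ln(9.57) = 2.2586332
ln(W_i) = ln(1.3) = 0.26236426
ln(W_f) - ln(W_i) = 2.2586332 - 0.26236426 = 1.9962689
SGR = 1.9962689 / 308 * 100 = 0.648139 %/day

0.648139 %/day


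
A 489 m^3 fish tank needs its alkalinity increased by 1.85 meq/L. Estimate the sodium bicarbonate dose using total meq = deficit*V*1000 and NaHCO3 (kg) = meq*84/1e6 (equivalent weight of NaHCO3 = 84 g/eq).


Tank volume in L = 489 m^3 * 1000 = 489000 L
Total meq required = 1.85 meq/L * 489000 L = 904650 meq
NaHCO3 mass = 904650 meq * 84 mg/meq / 1e6 = 75.9906 kg

75.9906 kg


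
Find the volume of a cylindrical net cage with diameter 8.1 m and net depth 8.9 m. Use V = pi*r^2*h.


r = d/2 = 8.1/2 = 4.05 m
Base area = pi*r^2 = pi*4.05^2 = 51.529974 m^2
Volume = 51.529974 * 8.9 = 458.617 m^3

458.617 m^3


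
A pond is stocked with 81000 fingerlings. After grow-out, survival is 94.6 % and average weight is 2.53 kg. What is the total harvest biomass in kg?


Survivors = 81000 * 94.6/100 = 76626 fish
Harvest biomass = survivors * W_f = 76626 * 2.53 = 193863.78 kg

193863.78 kg


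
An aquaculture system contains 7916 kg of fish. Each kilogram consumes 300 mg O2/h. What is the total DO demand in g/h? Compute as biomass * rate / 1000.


Total O2 consumption (mg/h) = 7916 kg * 300 mg/(kg*h) = 2374800 mg/h
Convert to g/h: 2374800 / 1000 = 2374.8 g/h

2374.8 g/h


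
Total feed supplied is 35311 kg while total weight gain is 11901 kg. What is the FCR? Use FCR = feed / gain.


FCR = feed consumed / weight gained
FCR = 35311 kg / 11901 kg = 2.96706

2.96706


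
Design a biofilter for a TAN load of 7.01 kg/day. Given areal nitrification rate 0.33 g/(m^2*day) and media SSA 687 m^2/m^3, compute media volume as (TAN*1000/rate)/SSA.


A = 7.01*1000 / 0.33 = 21242.424 m^2
V = 21242.424 / 687 = 30.9206

30.9206 m^3


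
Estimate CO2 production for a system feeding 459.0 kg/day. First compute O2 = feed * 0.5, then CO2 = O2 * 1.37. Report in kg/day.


O2 = 459.0 * 0.5 = 229.5
CO2 = 229.5 * 1.37 = 314.415

314.415 kg/day


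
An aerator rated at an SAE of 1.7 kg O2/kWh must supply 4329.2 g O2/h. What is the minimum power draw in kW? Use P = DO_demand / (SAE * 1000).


SAE in g O2/kWh = 1.7 * 1000 = 1700 g/kWh
P = DO_demand / SAE_g = 4329.2 / 1700 = 2.54659 kW

2.54659 kW


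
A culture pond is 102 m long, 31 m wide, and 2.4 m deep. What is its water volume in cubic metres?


Base area = L * W = 102 * 31 = 3162 m^2
Volume = area * depth = 3162 * 2.4 = 7588.8 m^3

7588.8 m^3


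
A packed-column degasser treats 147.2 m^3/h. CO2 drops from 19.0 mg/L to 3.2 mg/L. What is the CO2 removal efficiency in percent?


CO2_out / CO2_in = 3.2 / 19.0 = 0.16842105
Fraction remaining = 0.16842105
efficiency = (1 - 0.16842105) * 100 = 83.1579 %

83.1579 %


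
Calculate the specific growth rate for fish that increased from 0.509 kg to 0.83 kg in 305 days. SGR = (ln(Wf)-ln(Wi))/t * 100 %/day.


ln(W_f) = ln(0.83) = -0.18632958
ln(W_i) = ln(0.509) = -0.67530726
ln(W_f) - ln(W_i) = -0.18632958 - -0.67530726 = 0.48897768
SGR = 0.48897768 / 305 * 100 = 0.160321 %/day

0.160321 %/day


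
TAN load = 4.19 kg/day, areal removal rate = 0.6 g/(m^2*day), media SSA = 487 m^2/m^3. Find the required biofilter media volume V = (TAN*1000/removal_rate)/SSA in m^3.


A = 4.19*1000 / 0.6 = 6983.3333 m^2
V = 6983.3333 / 487 = 14.3395

14.3395 m^3


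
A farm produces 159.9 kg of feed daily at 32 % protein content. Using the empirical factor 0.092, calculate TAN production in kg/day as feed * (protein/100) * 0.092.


Protein in feed = 159.9 * 32/100 = 51.168 kg/day
TAN = protein * 0.092 = 51.168 * 0.092 = 4.707456 kg/day

4.707456 kg/day


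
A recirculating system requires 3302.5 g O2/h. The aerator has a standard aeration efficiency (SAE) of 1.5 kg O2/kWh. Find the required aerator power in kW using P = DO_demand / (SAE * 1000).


SAE in g O2/kWh = 1.5 * 1000 = 1500 g/kWh
P = DO_demand / SAE_g = 3302.5 / 1500 = 2.20167 kW

2.20167 kW


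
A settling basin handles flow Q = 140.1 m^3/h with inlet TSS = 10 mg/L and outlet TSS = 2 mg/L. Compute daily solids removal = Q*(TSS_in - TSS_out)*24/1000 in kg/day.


Concentration drop: TSS_in - TSS_out = 10 - 2 = 8 mg/L
Hourly solids removed = Q * dTSS = 140.1 m^3/h * 8 mg/L = 1120.8 g/h  (m^3/h * mg/L = g/h)
Daily solids removed = 1120.8 * 24 = 26899.2 g/day
Convert g to kg: 26899.2 / 1000 = 26.8992 kg/day

26.8992 kg/day


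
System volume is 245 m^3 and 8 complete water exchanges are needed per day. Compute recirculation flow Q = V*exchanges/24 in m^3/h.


Daily recirculation volume = 245 m^3 * 8 = 1960 m^3/day
Flow rate Q = daily volume / 24 h = 1960 / 24 = 81.6667 m^3/h

81.6667 m^3/h


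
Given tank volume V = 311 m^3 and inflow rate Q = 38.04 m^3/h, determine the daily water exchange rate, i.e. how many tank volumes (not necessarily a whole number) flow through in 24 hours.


Daily flow volume = 38.04 m^3/h * 24 h = 912.96 m^3/day
Exchanges = daily flow / tank volume = 912.96 / 311 = 2.93556 exchanges/day

2.93556 exchanges/day


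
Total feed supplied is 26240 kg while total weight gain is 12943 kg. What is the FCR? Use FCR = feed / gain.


FCR = feed consumed / weight gained
FCR = 26240 kg / 12943 kg = 2.02735

2.02735


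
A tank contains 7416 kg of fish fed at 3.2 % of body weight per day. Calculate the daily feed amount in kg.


Feeding rate fraction = 3.2% / 100 = 0.032
Daily feed = 7416 kg * 0.032 = 237.312 kg/day

237.312 kg/day


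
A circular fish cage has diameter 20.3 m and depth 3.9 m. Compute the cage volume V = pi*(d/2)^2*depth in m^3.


r = d/2 = 20.3/2 = 10.15 m
Base area = pi*r^2 = pi*10.15^2 = 323.65473 m^2
Volume = 323.65473 * 3.9 = 1262.25 m^3

1262.25 m^3


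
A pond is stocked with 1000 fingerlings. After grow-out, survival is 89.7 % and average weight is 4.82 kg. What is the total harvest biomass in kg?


Survivors = 1000 * 89.7/100 = 897 fish
Harvest biomass = survivors * W_f = 897 * 4.82 = 4323.54 kg

4323.54 kg


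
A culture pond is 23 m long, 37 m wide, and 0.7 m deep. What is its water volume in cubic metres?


Base area = L * W = 23 * 37 = 851 m^2
Volume = area * depth = 851 * 0.7 = 595.7 m^3

595.7 m^3


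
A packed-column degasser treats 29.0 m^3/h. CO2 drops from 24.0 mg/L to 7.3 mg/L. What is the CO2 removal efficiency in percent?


CO2_out / CO2_in = 7.3 / 24.0 = 0.30416667
Fraction remaining = 0.30416667
efficiency = (1 - 0.30416667) * 100 = 69.5833 %

69.5833 %


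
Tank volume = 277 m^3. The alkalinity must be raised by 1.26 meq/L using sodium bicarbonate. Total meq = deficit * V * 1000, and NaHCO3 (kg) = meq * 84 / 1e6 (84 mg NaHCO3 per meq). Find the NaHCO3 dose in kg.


Tank volume in L = 277 m^3 * 1000 = 277000 L
Total meq required = 1.26 meq/L * 277000 L = 349020 meq
NaHCO3 mass = 349020 meq * 84 mg/meq / 1e6 = 29.3177 kg

29.3177 kg


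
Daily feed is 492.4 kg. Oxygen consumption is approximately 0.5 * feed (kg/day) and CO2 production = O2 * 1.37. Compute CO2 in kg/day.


O2 = 492.4 * 0.5 = 246.2
CO2 = 246.2 * 1.37 = 337.294

337.294 kg/day


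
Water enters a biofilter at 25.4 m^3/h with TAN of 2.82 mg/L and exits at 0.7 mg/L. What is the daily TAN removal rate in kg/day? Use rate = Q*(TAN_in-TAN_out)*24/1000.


Concentration drop: TAN_in - TAN_out = 2.82 - 0.7 = 2.12 mg/L
Hourly TAN removed = Q * dTAN = 25.4 m^3/h * 2.12 mg/L = 53.848 g/h  (m^3/h * mg/L = g/h)
Daily TAN removed = 53.848 * 24 = 1292.352 g/day
Convert to kg/day: 1292.352 / 1000 = 1.292352 kg/day

1.292352 kg/day


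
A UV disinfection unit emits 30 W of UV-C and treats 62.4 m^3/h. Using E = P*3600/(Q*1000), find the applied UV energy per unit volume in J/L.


Energy delivered per hour = 30 W * 3600 s = 108000 J/h
Volume treated per hour = 62.4 m^3/h * 1000 = 62400 L/h
dose = 108000 / 62400 = 1.73077 J/L

1.73077 J/L


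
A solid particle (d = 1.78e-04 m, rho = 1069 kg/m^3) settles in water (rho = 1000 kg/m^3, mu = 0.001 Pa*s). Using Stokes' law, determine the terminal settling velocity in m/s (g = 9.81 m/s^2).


Density difference: rho_p - rho_f = 1069 - 1000 = 69 kg/m^3
d^2 = (1.78e-04)^2 = 3.1684e-08 m^2
Numerator = (rho_p - rho_f) * g * d^2 = 69 * 9.81 * 3.1684e-08 = 2.1446583e-05
Denominator = 18 * mu = 18 * 0.001 = 0.018
v_s = 2.1446583e-05 / 0.018 = 0.00119148 m/s
Check: Re = rho_f * v_s * d / mu = 1000 * 0.00119148 * 1.78e-04 / 0.001 = 0.212 < 1, so Stokes' law applies.

0.00119148 m/s


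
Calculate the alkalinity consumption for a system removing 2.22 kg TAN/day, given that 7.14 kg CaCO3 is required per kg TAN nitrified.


Alkalinity factor: 7.14 kg CaCO3 consumed per kg TAN nitrified
alk = 2.22 kg TAN * 7.14 = 15.8508 kg CaCO3/day

15.8508 kg CaCO3/day


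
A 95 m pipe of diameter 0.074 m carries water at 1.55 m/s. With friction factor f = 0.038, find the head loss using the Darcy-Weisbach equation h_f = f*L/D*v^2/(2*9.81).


v^2 = 1.55^2 = 2.4025 m^2/s^2
L/D = 95/0.074 = 1283.7838
h_f = f*(L/D)*v^2/(2g) = 0.038 * 1283.7838 * 2.4025 / 19.62 = 5.97365 m

5.97365 m


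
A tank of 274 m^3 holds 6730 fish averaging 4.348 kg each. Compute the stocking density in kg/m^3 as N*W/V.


Total biomass = 6730 fish * 4.348 kg = 29262.04 kg
Density = total biomass / volume = 29262.04 / 274 = 106.796 kg/m^3

106.796 kg/m^3


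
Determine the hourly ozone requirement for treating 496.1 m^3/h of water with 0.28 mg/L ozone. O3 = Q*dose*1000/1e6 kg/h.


O3 demand (mg/h) = Q * dose * 1000 = 496.1 * 0.28 * 1000 = 138908 mg/h
Convert mg to kg: 138908 / 1e6 = 0.138908 kg/h

0.138908 kg/h


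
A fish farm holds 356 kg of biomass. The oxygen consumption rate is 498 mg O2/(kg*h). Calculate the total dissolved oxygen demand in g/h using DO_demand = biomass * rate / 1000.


Total O2 consumption (mg/h) = 356 kg * 498 mg/(kg*h) = 177288 mg/h
Convert to g/h: 177288 / 1000 = 177.288 g/h

177.288 g/h


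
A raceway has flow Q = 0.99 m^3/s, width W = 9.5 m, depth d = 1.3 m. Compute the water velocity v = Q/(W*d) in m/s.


Cross-sectional area = W * d = 9.5 * 1.3 = 12.35 m^2
Velocity = Q / A = 0.99 / 12.35 = 0.0801619 m/s

0.0801619 m/s


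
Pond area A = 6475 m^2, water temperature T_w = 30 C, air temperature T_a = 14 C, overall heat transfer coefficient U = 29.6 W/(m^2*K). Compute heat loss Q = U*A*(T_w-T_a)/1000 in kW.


Temperature difference dT = 30 - 14 = 16 K
Heat loss (W) = U * A * dT = 29.6 * 6475 * 16 = 3066560 W
Convert to kW: 3066560 / 1000 = 3066.56 kW

3066.56 kW


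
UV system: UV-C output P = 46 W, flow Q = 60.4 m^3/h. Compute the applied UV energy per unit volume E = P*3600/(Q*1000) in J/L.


Energy delivered per hour = 46 W * 3600 s = 165600 J/h
Volume treated per hour = 60.4 m^3/h * 1000 = 60400 L/h
dose = 165600 / 60400 = 2.74172 J/L

2.74172 J/L


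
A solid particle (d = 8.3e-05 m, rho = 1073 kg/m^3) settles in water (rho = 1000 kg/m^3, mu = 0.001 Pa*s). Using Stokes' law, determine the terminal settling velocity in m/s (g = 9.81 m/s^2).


Density difference: rho_p - rho_f = 1073 - 1000 = 73 kg/m^3
d^2 = (8.3e-05)^2 = 6.889e-09 m^2
Numerator = (rho_p - rho_f) * g * d^2 = 73 * 9.81 * 6.889e-09 = 4.9334196e-06
Denominator = 18 * mu = 18 * 0.001 = 0.018
v_s = 4.9334196e-06 / 0.018 = 2.74079e-04 m/s
Check: Re = rho_f * v_s * d / mu = 1000 * 2.74079e-04 * 8.3e-05 / 0.001 = 0.0227 < 1, so Stokes' law applies.

2.74079e-04 m/s


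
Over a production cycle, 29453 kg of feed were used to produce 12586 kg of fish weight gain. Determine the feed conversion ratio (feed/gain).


FCR = feed consumed / weight gained
FCR = 29453 kg / 12586 kg = 2.34014

2.34014


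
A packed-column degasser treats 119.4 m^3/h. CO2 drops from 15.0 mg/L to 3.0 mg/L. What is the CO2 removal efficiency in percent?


CO2_out / CO2_in = 3.0 / 15.0 = 0.2
Fraction remaining = 0.2
efficiency = (1 - 0.2) * 100 = 80 %

80 %


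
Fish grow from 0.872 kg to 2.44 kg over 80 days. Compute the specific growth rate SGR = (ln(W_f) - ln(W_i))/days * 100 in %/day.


ln(W_f) = ln(2.44) = 0.89199804
ln(W_i) = ln(0.872) = -0.13696586
ln(W_f) - ln(W_i) = 0.89199804 - -0.13696586 = 1.0289639
SGR = 1.0289639 / 80 * 100 = 1.2862 %/day

1.2862 %/day


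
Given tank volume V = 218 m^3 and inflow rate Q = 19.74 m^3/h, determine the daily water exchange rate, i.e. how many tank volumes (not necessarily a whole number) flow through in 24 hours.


Daily flow volume = 19.74 m^3/h * 24 h = 473.76 m^3/day
Exchanges = daily flow / tank volume = 473.76 / 218 = 2.17321 exchanges/day

2.17321 exchanges/day


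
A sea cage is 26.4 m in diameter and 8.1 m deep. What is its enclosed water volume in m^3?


r = d/2 = 26.4/2 = 13.2 m
Base area = pi*r^2 = pi*13.2^2 = 547.3911 m^2
Volume = 547.3911 * 8.1 = 4433.87 m^3

4433.87 m^3


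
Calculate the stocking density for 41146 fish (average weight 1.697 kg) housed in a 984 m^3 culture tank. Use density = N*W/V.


Total biomass = 41146 fish * 1.697 kg = 69824.762 kg
Density = total biomass / volume = 69824.762 / 984 = 70.9601 kg/m^3

70.9601 kg/m^3


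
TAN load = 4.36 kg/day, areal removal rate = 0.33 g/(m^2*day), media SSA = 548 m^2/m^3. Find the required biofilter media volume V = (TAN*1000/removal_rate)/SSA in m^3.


A = 4.36*1000 / 0.33 = 13212.121 m^2
V = 13212.121 / 548 = 24.1097

24.1097 m^3


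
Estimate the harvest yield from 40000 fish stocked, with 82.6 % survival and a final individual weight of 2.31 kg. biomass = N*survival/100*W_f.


Survivors = 40000 * 82.6/100 = 33040 fish
Harvest biomass = survivors * W_f = 33040 * 2.31 = 76322.4 kg

76322.4 kg


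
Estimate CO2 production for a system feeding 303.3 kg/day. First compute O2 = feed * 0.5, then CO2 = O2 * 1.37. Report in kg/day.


O2 = 303.3 * 0.5 = 151.65
CO2 = 151.65 * 1.37 = 207.7605

207.7605 kg/day


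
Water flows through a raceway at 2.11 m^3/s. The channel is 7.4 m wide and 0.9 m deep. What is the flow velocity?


Cross-sectional area = W * d = 7.4 * 0.9 = 6.66 m^2
Velocity = Q / A = 2.11 / 6.66 = 0.316817 m/s

0.316817 m/s


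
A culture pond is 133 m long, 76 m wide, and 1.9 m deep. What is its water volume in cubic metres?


Base area = L * W = 133 * 76 = 10108 m^2
Volume = area * depth = 10108 * 1.9 = 19205.2 m^3

19205.2 m^3


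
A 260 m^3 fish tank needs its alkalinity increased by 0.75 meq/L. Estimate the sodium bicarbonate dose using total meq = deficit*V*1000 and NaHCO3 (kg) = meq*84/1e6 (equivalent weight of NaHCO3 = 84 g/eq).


Tank volume in L = 260 m^3 * 1000 = 260000 L
Total meq required = 0.75 meq/L * 260000 L = 195000 meq
NaHCO3 mass = 195000 meq * 84 mg/meq / 1e6 = 16.38 kg

16.38 kg


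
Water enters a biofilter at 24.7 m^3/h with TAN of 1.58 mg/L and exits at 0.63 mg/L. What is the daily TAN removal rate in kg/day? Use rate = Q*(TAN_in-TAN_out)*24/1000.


Concentration drop: TAN_in - TAN_out = 1.58 - 0.63 = 0.95 mg/L
Hourly TAN removed = Q * dTAN = 24.7 m^3/h * 0.95 mg/L = 23.465 g/h  (m^3/h * mg/L = g/h)
Daily TAN removed = 23.465 * 24 = 563.16 g/day
Convert to kg/day: 563.16 / 1000 = 0.56316 kg/day

0.56316 kg/day
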